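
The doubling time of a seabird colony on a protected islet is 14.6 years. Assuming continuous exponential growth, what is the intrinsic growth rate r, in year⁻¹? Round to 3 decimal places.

r = ln(2)/t_d = 0.6931/14.6 = 0.047476.

0.047 per year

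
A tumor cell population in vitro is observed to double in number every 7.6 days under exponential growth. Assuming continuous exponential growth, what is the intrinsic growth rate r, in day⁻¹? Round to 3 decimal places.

0.091 per day

r = ln(2)/t_d = 0.6931/7.6 = 0.091204.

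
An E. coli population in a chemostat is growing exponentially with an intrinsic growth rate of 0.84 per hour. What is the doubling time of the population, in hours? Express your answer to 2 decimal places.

Doubling time t_d = ln(2)/r = 0.6931/0.84 = 0.82518.

0.83 hours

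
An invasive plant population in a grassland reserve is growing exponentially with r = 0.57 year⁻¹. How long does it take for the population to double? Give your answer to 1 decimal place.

Doubling time t_d = ln(2)/r = 0.6931/0.57 = 1.216.

1.2 years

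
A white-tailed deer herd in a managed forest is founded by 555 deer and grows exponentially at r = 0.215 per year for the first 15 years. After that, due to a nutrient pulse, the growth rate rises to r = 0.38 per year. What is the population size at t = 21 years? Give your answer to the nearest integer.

Phase 1: N(15) = 555·e^(0.215×15) = 555·e^3.225 = 13960.2.
Phase 2 runs for 21 − 15 = 6 years at r = 0.38.
N(21) = 13960.2·e^(0.38×6) = 13960.2·e^2.28 = 136485.

136485 deer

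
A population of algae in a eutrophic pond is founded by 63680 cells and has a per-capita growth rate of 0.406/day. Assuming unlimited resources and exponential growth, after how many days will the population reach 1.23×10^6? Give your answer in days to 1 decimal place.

7.3 days

Set N₀·e^(rt) = 1.23×10^6: e^(0.406·t) = 1.23×10^6/63680 = 19.315.
0.406·t = ln(19.315) = 2.9609, so t = 2.9609/0.406 = 7.2929.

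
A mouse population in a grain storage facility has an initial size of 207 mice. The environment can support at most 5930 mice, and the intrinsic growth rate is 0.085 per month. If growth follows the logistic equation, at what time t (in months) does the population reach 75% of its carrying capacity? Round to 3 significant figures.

A = (K − N₀)/N₀ = (5930 − 207)/207 = 27.647.
Solve 5930/(1 + 27.647·e^(−0.085t)) = 4447.5: 1 + 27.647·e^(−0.085t) = 1.3333, so e^(−0.085t) = 0.0120566.
−0.085·t = ln(0.0120566) = -4.4181, so t = 4.4181/0.085 = 51.978.

52.0 months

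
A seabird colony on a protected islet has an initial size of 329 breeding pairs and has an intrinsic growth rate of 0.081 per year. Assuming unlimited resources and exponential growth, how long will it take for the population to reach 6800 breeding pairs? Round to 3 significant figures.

Set N₀·e^(rt) = 6800: e^(0.081·t) = 6800/329 = 20.669.
0.081·t = ln(20.669) = 3.0286, so t = 3.0286/0.081 = 37.39.

37.4 years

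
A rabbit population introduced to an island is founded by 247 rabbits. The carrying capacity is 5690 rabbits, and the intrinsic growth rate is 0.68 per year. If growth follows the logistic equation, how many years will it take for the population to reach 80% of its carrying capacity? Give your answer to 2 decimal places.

6.59 years

A = (K − N₀)/N₀ = (5690 − 247)/247 = 22.036.
Solve 5690/(1 + 22.036·e^(−0.68t)) = 4552: 1 + 22.036·e^(−0.68t) = 1.25, so e^(−0.68t) = 0.0113448.
−0.68·t = ln(0.0113448) = -4.479, so t = 4.479/0.68 = 6.5868.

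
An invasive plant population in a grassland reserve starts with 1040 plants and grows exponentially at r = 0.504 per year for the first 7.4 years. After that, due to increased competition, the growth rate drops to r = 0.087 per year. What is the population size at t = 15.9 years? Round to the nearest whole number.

Phase 1: N(7.4) = 1040·e^(0.504×7.4) = 1040·e^3.73 = 43328.9.
Phase 2 runs for 15.9 − 7.4 = 8.5 years at r = 0.087.
N(15.9) = 43328.9·e^(0.087×8.5) = 43328.9·e^0.7395 = 90769.3.

90769 plants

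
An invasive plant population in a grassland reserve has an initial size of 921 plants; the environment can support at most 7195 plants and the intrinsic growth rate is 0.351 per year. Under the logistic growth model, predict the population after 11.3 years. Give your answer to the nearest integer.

6373 plants

A = (K − N₀)/N₀ = (7195 − 921)/921 = 6.8122.
N(t) = K/(1 + A·e^(−rt)) = 7195/(1 + 6.8122×e^(−0.351×11.3)).
e^(−3.966) = 0.018943; denominator = 1 + 6.8122×0.018943 = 1.129.
N = 7195/1.129 = 6372.64.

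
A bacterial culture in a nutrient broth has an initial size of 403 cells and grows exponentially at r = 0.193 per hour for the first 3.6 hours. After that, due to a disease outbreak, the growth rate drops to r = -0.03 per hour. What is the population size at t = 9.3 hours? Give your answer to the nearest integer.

Phase 1: N(3.6) = 403·e^(0.193×3.6) = 403·e^0.6948 = 807.333.
Phase 2 runs for 9.3 − 3.6 = 5.7 hours at r = -0.03.
N(9.3) = 807.333·e^(-0.03×5.7) = 807.333·e^-0.171 = 680.438.

680 cells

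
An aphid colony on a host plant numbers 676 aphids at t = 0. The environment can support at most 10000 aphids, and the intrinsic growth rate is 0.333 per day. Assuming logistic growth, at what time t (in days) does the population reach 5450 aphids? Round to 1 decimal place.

A = (K − N₀)/N₀ = (10000 − 676)/676 = 13.793.
Solve 10000/(1 + 13.793·e^(−0.333t)) = 5450: 1 + 13.793·e^(−0.333t) = 1.8349, so e^(−0.333t) = 0.0605284.
−0.333·t = ln(0.0605284) = -2.8046, so t = 2.8046/0.333 = 8.4223.

8.4 days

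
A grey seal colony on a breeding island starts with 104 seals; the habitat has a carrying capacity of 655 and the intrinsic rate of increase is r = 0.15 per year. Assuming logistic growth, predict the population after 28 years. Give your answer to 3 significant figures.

607 seals

A = (K − N₀)/N₀ = (655 − 104)/104 = 5.2981.
N(t) = K/(1 + A·e^(−rt)) = 655/(1 + 5.2981×e^(−0.15×28)).
e^(−4.2) = 0.014996; denominator = 1 + 5.2981×0.014996 = 1.0794.
N = 655/1.0794 = 606.792.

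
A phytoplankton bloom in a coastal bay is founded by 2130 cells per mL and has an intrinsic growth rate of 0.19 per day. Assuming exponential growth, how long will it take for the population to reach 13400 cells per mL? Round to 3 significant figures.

9.68 days

Set N₀·e^(rt) = 13400: e^(0.19·t) = 13400/2130 = 6.2911.
0.19·t = ln(6.2911) = 1.8391, so t = 1.8391/0.19 = 9.6796.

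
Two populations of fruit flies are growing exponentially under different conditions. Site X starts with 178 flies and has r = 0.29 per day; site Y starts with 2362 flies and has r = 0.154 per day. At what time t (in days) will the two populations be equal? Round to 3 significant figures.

19.0 days

Set 178·e^(0.29t) = 2362·e^(0.154t).
e^((0.29 − 0.154)t) = 2362/178 → e^(0.136·t) = 13.27.
0.136·t = ln(13.27) = 2.5855, so t = 2.5855/0.136 = 19.011.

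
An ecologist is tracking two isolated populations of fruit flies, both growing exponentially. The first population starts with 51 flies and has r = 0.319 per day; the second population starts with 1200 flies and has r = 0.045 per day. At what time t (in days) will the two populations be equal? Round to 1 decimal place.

Set 51·e^(0.319t) = 1200·e^(0.045t).
e^((0.319 − 0.045)t) = 1200/51 → e^(0.274·t) = 23.529.
0.274·t = ln(23.529) = 3.1583, so t = 3.1583/0.274 = 11.526.

11.5 days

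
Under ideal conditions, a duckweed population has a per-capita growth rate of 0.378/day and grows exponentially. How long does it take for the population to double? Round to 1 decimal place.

1.8 days

Doubling time t_d = ln(2)/r = 0.6931/0.378 = 1.8337.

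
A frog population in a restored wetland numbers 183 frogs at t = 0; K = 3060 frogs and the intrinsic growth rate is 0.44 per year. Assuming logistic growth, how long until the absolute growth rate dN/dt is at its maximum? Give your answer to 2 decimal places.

6.26 years

Logistic growth is fastest at N = K/2 = 1530.
A = (K − N₀)/N₀ = 15.721. Set K/(1 + A·e^(−rt)) = K/2 → A·e^(−rt) = 1.
e^(−0.44t) = 1/15.721 = 0.0636079, so t = ln(15.721)/0.44 = 2.755/0.44 = 6.2614.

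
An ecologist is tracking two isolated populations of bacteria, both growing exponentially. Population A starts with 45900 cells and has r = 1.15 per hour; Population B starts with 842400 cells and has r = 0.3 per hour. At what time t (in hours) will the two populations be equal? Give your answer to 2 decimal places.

Set 45900·e^(1.15t) = 842400·e^(0.3t).
e^((1.15 − 0.3)t) = 842400/45900 → e^(0.85·t) = 18.353.
0.85·t = ln(18.353) = 2.9098, so t = 2.9098/0.85 = 3.4233.

3.42 hours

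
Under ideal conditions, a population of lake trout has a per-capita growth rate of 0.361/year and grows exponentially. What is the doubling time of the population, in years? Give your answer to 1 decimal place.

1.9 years

Doubling time t_d = ln(2)/r = 0.6931/0.361 = 1.9201.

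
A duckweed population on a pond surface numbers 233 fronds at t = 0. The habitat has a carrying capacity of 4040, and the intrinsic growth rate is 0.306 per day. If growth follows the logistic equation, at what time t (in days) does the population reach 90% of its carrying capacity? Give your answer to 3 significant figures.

A = (K − N₀)/N₀ = (4040 − 233)/233 = 16.339.
Solve 4040/(1 + 16.339·e^(−0.306t)) = 3636: 1 + 16.339·e^(−0.306t) = 1.1111, so e^(−0.306t) = 0.00680034.
−0.306·t = ln(0.00680034) = -4.9908, so t = 4.9908/0.306 = 16.31.

16.3 days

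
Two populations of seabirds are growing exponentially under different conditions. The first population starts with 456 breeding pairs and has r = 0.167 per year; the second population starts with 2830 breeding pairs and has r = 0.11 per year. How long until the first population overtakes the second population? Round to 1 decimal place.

Set 456·e^(0.167t) = 2830·e^(0.11t).
e^((0.167 − 0.11)t) = 2830/456 → e^(0.057·t) = 6.2061.
0.057·t = ln(6.2061) = 1.8255, so t = 1.8255/0.057 = 32.027.

32.0 years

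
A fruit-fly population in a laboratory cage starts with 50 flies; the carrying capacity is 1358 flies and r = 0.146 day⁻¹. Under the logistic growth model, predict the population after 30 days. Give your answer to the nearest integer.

1023 flies

A = (K − N₀)/N₀ = (1358 − 50)/50 = 26.16.
N(t) = K/(1 + A·e^(−rt)) = 1358/(1 + 26.16×e^(−0.146×30)).
e^(−4.38) = 0.012525; denominator = 1 + 26.16×0.012525 = 1.3277.
N = 1358/1.3277 = 1022.85.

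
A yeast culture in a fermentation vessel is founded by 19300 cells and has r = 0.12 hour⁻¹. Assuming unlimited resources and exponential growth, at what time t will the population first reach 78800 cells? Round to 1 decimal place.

Set N₀·e^(rt) = 78800: e^(0.12·t) = 78800/19300 = 4.0829.
0.12·t = ln(4.0829) = 1.4068, so t = 1.4068/0.12 = 11.723.

11.7 hours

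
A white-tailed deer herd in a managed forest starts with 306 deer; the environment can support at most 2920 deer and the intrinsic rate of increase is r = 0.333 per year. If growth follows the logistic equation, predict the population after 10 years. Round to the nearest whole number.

A = (K − N₀)/N₀ = (2920 − 306)/306 = 8.5425.
N(t) = K/(1 + A·e^(−rt)) = 2920/(1 + 8.5425×e^(−0.333×10)).
e^(−3.33) = 0.035793; denominator = 1 + 8.5425×0.035793 = 1.3058.
N = 2920/1.3058 = 2236.24.

2236 deer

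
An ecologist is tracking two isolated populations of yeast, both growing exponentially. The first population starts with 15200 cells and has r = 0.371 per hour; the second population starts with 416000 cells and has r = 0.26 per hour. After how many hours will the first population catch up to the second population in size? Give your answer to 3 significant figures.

29.8 hours

Set 15200·e^(0.371t) = 416000·e^(0.26t).
e^((0.371 − 0.26)t) = 416000/15200 → e^(0.111·t) = 27.368.
0.111·t = ln(27.368) = 3.3094, so t = 3.3094/0.111 = 29.814.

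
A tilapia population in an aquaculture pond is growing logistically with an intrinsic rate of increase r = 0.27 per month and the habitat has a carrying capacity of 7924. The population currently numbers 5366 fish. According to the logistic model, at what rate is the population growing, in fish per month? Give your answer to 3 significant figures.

dN/dt = rN(1 − N/K) = 0.27 × 5366 × (1 − 5366/7924).
1 − 5366/7924 = 0.32282; dN/dt = 0.27 × 5366 × 0.32282 = 467.7.

468 fish per month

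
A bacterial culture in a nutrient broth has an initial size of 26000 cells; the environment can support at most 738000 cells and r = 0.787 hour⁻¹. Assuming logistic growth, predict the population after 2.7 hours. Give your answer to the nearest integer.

172795 cells

A = (K − N₀)/N₀ = (738000 − 26000)/26000 = 27.385.
N(t) = K/(1 + A·e^(−rt)) = 738000/(1 + 27.385×e^(−0.787×2.7)).
e^(−2.125) = 0.11944; denominator = 1 + 27.385×0.11944 = 4.271.
N = 738000/4.271 = 172795.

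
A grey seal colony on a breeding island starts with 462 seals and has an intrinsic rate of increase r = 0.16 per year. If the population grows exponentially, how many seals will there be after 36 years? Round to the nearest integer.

146615 seals

N(t) = N₀·e^(rt) = 462 × e^(0.16×36) = 462 × e^5.76.
e^5.76 ≈ 317.35, so N ≈ 462 × 317.35 = 146615.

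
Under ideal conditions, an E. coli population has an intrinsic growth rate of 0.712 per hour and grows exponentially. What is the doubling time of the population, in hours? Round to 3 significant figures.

Doubling time t_d = ln(2)/r = 0.6931/0.712 = 0.97352.

0.974 hours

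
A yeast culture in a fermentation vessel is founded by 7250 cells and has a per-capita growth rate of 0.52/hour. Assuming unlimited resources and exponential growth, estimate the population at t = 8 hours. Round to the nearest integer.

464519 cells

N(t) = N₀·e^(rt) = 7250 × e^(0.52×8) = 7250 × e^4.16.
e^4.16 ≈ 64.072, so N ≈ 7250 × 64.072 = 464519.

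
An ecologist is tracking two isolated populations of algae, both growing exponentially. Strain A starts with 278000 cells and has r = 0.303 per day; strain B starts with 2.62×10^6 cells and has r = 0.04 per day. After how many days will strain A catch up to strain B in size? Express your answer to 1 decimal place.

Set 278000·e^(0.303t) = 2.62×10^6·e^(0.04t).
e^((0.303 − 0.04)t) = 2.62×10^6/278000 → e^(0.263·t) = 9.4245.
0.263·t = ln(9.4245) = 2.2433, so t = 2.2433/0.263 = 8.5297.

8.5 days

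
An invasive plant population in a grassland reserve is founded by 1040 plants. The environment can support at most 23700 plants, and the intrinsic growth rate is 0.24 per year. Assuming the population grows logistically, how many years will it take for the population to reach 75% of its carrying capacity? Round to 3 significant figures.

17.4 years

A = (K − N₀)/N₀ = (23700 − 1040)/1040 = 21.788.
Solve 23700/(1 + 21.788·e^(−0.24t)) = 17775: 1 + 21.788·e^(−0.24t) = 1.3333, so e^(−0.24t) = 0.0152986.
−0.24·t = ln(0.0152986) = -4.18, so t = 4.18/0.24 = 17.417.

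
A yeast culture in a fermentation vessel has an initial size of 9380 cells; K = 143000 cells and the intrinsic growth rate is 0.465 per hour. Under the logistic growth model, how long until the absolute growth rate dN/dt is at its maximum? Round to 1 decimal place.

Logistic growth is fastest at N = K/2 = 71500.
A = (K − N₀)/N₀ = 14.245. Set K/(1 + A·e^(−rt)) = K/2 → A·e^(−rt) = 1.
e^(−0.465t) = 1/14.245 = 0.0701991, so t = ln(14.245)/0.465 = 2.6564/0.465 = 5.7127.

5.7 hours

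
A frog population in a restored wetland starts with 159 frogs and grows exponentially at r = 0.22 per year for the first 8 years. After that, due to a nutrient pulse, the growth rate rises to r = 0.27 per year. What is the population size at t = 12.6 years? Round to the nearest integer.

3200 frogs

Phase 1: N(8) = 159·e^(0.22×8) = 159·e^1.76 = 924.178.
Phase 2 runs for 12.6 − 8 = 4.6 years at r = 0.27.
N(12.6) = 924.178·e^(0.27×4.6) = 924.178·e^1.242 = 3199.99.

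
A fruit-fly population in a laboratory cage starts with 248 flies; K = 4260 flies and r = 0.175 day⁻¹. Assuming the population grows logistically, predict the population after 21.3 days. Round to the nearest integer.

3067 flies

A = (K − N₀)/N₀ = (4260 − 248)/248 = 16.177.
N(t) = K/(1 + A·e^(−rt)) = 4260/(1 + 16.177×e^(−0.175×21.3)).
e^(−3.728) = 0.024053; denominator = 1 + 16.177×0.024053 = 1.3891.
N = 4260/1.3891 = 3066.7.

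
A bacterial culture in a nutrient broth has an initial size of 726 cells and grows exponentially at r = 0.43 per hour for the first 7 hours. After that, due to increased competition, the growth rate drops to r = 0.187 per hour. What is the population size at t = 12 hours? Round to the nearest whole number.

Phase 1: N(7) = 726·e^(0.43×7) = 726·e^3.01 = 14728.7.
Phase 2 runs for 12 − 7 = 5 hours at r = 0.187.
N(12) = 14728.7·e^(0.187×5) = 14728.7·e^0.935 = 37517.

37517 cells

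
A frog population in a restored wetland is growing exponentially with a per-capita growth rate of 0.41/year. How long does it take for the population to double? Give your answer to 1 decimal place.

1.7 years

Doubling time t_d = ln(2)/r = 0.6931/0.41 = 1.6906.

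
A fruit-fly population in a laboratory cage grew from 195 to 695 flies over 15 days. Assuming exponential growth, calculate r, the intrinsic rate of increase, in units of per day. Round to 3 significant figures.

From N(t) = N₀·e^(rt): e^(r·15) = 695/195 = 3.5641.
r·15 = ln(3.5641) = 1.2709, so r = 1.2709/15 = 0.084727.

0.0847 per day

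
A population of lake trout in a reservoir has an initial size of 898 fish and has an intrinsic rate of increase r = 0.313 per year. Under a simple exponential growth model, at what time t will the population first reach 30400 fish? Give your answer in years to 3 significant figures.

Set N₀·e^(rt) = 30400: e^(0.313·t) = 30400/898 = 33.853.
0.313·t = ln(33.853) = 3.522, so t = 3.522/0.313 = 11.252.

11.3 years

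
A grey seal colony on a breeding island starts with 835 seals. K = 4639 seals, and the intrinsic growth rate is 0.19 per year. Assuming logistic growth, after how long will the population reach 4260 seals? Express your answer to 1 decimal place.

A = (K − N₀)/N₀ = (4639 − 835)/835 = 4.5557.
Solve 4639/(1 + 4.5557·e^(−0.19t)) = 4260: 1 + 4.5557·e^(−0.19t) = 1.089, so e^(−0.19t) = 0.0195288.
−0.19·t = ln(0.0195288) = -3.9359, so t = 3.9359/0.19 = 20.715.

20.7 years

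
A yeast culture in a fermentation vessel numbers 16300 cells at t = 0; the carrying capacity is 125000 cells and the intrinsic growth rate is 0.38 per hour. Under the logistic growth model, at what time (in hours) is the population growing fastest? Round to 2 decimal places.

Logistic growth is fastest at N = K/2 = 62500.
A = (K − N₀)/N₀ = 6.6687. Set K/(1 + A·e^(−rt)) = K/2 → A·e^(−rt) = 1.
e^(−0.38t) = 1/6.6687 = 0.149954, so t = ln(6.6687)/0.38 = 1.8974/0.38 = 4.9932.

4.99 hours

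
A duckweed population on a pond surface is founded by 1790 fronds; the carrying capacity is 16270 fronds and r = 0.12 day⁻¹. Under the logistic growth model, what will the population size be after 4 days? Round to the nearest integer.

A = (K − N₀)/N₀ = (16270 − 1790)/1790 = 8.0894.
N(t) = K/(1 + A·e^(−rt)) = 16270/(1 + 8.0894×e^(−0.12×4)).
e^(−0.48) = 0.61878; denominator = 1 + 8.0894×0.61878 = 6.0056.
N = 16270/6.0056 = 2709.15.

2709 fronds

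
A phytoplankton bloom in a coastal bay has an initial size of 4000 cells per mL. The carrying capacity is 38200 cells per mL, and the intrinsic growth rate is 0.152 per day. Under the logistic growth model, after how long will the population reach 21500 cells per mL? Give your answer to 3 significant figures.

15.8 days

A = (K − N₀)/N₀ = (38200 − 4000)/4000 = 8.55.
Solve 38200/(1 + 8.55·e^(−0.152t)) = 21500: 1 + 8.55·e^(−0.152t) = 1.7767, so e^(−0.152t) = 0.0908473.
−0.152·t = ln(0.0908473) = -2.3986, so t = 2.3986/0.152 = 15.78.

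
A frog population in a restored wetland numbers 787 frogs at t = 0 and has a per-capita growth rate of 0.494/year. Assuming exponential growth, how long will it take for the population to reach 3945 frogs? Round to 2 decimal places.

Set N₀·e^(rt) = 3945: e^(0.494·t) = 3945/787 = 5.0127.
0.494·t = ln(5.0127) = 1.612, so t = 1.612/0.494 = 3.2631.

3.26 years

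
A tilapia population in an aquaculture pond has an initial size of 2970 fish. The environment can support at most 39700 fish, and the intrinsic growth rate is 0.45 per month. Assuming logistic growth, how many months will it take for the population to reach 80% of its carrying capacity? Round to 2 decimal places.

8.67 months

A = (K − N₀)/N₀ = (39700 − 2970)/2970 = 12.367.
Solve 39700/(1 + 12.367·e^(−0.45t)) = 31760: 1 + 12.367·e^(−0.45t) = 1.25, so e^(−0.45t) = 0.0202151.
−0.45·t = ln(0.0202151) = -3.9013, so t = 3.9013/0.45 = 8.6696.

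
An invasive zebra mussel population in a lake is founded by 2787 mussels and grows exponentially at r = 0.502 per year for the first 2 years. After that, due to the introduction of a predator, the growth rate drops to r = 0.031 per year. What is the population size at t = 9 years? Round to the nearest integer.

Phase 1: N(2) = 2787·e^(0.502×2) = 2787·e^1.004 = 7606.22.
Phase 2 runs for 9 − 2 = 7 years at r = 0.031.
N(9) = 7606.22·e^(0.031×7) = 7606.22·e^0.217 = 9449.54.

9450 mussels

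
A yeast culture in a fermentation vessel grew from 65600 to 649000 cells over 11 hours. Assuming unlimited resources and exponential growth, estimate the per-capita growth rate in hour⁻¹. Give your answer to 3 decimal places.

From N(t) = N₀·e^(rt): e^(r·11) = 649000/65600 = 9.8933.
r·11 = ln(9.8933) = 2.2919, so r = 2.2919/11 = 0.20835.

0.208 per hour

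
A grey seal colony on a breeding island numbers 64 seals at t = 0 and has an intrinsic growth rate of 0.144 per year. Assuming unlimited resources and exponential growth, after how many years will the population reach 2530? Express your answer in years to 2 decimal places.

Set N₀·e^(rt) = 2530: e^(0.144·t) = 2530/64 = 39.531.
0.144·t = ln(39.531) = 3.6771, so t = 3.6771/0.144 = 25.535.

25.54 years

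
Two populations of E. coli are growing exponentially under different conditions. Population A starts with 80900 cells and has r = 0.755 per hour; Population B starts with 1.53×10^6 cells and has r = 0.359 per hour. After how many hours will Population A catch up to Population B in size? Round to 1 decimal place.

Set 80900·e^(0.755t) = 1.53×10^6·e^(0.359t).
e^((0.755 − 0.359)t) = 1.53×10^6/80900 → e^(0.396·t) = 18.912.
0.396·t = ln(18.912) = 2.9398, so t = 2.9398/0.396 = 7.4238.

7.4 hours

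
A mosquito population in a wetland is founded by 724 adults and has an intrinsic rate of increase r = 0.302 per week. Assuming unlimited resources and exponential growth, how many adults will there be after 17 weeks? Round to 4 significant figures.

N(t) = N₀·e^(rt) = 724 × e^(0.302×17) = 724 × e^5.134.
e^5.134 ≈ 169.69, so N ≈ 724 × 169.69 = 122859.

122900 adults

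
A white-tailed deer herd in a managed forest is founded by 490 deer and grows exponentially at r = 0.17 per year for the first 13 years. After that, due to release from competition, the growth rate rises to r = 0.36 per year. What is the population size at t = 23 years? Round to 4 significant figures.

163500 deer

Phase 1: N(13) = 490·e^(0.17×13) = 490·e^2.21 = 4466.7.
Phase 2 runs for 23 − 13 = 10 years at r = 0.36.
N(23) = 4466.7·e^(0.36×10) = 4466.7·e^3.6 = 163473.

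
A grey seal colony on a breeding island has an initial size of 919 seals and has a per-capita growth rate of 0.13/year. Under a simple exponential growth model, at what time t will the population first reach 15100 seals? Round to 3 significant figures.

21.5 years

Set N₀·e^(rt) = 15100: e^(0.13·t) = 15100/919 = 16.431.
0.13·t = ln(16.431) = 2.7992, so t = 2.7992/0.13 = 21.532.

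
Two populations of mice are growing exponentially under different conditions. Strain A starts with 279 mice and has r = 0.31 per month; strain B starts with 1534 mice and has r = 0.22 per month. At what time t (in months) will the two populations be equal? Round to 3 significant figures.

Set 279·e^(0.31t) = 1534·e^(0.22t).
e^((0.31 − 0.22)t) = 1534/279 → e^(0.09·t) = 5.4982.
0.09·t = ln(5.4982) = 1.7044, so t = 1.7044/0.09 = 18.938.

18.9 months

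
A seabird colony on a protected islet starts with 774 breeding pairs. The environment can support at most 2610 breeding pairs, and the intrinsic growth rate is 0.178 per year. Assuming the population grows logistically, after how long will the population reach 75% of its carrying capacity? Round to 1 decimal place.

11.0 years

A = (K − N₀)/N₀ = (2610 − 774)/774 = 2.3721.
Solve 2610/(1 + 2.3721·e^(−0.178t)) = 1957.5: 1 + 2.3721·e^(−0.178t) = 1.3333, so e^(−0.178t) = 0.140523.
−0.178·t = ln(0.140523) = -1.9624, so t = 1.9624/0.178 = 11.025.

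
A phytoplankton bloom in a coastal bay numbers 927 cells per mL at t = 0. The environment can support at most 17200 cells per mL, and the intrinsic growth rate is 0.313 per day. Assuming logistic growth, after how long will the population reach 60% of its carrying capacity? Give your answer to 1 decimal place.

10.4 days

A = (K − N₀)/N₀ = (17200 − 927)/927 = 17.554.
Solve 17200/(1 + 17.554·e^(−0.313t)) = 10320: 1 + 17.554·e^(−0.313t) = 1.6667, so e^(−0.313t) = 0.037977.
−0.313·t = ln(0.037977) = -3.2708, so t = 3.2708/0.313 = 10.45.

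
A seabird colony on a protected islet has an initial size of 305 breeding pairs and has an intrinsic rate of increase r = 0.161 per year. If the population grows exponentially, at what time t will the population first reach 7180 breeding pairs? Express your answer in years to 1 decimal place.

Set N₀·e^(rt) = 7180: e^(0.161·t) = 7180/305 = 23.541.
0.161·t = ln(23.541) = 3.1587, so t = 3.1587/0.161 = 19.62.

19.6 years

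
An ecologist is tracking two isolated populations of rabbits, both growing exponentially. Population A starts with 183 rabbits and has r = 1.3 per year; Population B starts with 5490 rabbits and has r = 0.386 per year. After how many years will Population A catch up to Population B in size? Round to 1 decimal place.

Set 183·e^(1.3t) = 5490·e^(0.386t).
e^((1.3 − 0.386)t) = 5490/183 → e^(0.914·t) = 30.
0.914·t = ln(30) = 3.4012, so t = 3.4012/0.914 = 3.7212.

3.7 years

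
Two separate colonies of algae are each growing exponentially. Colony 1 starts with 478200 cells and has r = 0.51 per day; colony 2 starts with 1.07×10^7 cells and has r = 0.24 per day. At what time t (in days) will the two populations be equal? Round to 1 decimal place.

Set 478200·e^(0.51t) = 1.07×10^7·e^(0.24t).
e^((0.51 − 0.24)t) = 1.07×10^7/478200 → e^(0.27·t) = 22.376.
0.27·t = ln(22.376) = 3.108, so t = 3.108/0.27 = 11.511.

11.5 days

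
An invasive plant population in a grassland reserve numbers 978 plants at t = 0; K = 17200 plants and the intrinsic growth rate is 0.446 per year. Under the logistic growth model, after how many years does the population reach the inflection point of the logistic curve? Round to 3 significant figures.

6.30 years

Logistic growth is fastest at N = K/2 = 8600.
A = (K − N₀)/N₀ = 16.587. Set K/(1 + A·e^(−rt)) = K/2 → A·e^(−rt) = 1.
e^(−0.446t) = 1/16.587 = 0.0602885, so t = ln(16.587)/0.446 = 2.8086/0.446 = 6.2973.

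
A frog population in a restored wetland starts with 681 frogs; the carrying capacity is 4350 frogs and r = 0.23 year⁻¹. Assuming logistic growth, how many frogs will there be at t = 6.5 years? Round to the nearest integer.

A = (K − N₀)/N₀ = (4350 − 681)/681 = 5.3877.
N(t) = K/(1 + A·e^(−rt)) = 4350/(1 + 5.3877×e^(−0.23×6.5)).
e^(−1.495) = 0.22425; denominator = 1 + 5.3877×0.22425 = 2.2082.
N = 4350/2.2082 = 1969.95.

1970 frogs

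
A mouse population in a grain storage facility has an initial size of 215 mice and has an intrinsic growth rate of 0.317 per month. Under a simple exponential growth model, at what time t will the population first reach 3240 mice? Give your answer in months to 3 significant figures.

8.56 months

Set N₀·e^(rt) = 3240: e^(0.317·t) = 3240/215 = 15.07.
0.317·t = ln(15.07) = 2.7127, so t = 2.7127/0.317 = 8.5574.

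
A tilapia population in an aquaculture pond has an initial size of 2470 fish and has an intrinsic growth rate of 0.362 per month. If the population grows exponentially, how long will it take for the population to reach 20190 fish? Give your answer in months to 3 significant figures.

5.80 months

Set N₀·e^(rt) = 20190: e^(0.362·t) = 20190/2470 = 8.1741.
0.362·t = ln(8.1741) = 2.101, so t = 2.101/0.362 = 5.8038.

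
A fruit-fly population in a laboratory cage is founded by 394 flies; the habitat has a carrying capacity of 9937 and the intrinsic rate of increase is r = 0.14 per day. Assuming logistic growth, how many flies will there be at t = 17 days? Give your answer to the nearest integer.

A = (K − N₀)/N₀ = (9937 − 394)/394 = 24.221.
N(t) = K/(1 + A·e^(−rt)) = 9937/(1 + 24.221×e^(−0.14×17)).
e^(−2.38) = 0.092551; denominator = 1 + 24.221×0.092551 = 3.2417.
N = 9937/3.2417 = 3065.41.

3065 flies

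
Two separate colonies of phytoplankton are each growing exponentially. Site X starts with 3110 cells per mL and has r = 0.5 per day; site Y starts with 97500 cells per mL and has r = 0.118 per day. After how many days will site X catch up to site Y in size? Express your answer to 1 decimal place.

Set 3110·e^(0.5t) = 97500·e^(0.118t).
e^((0.5 − 0.118)t) = 97500/3110 → e^(0.382·t) = 31.35.
0.382·t = ln(31.35) = 3.4452, so t = 3.4452/0.382 = 9.0189.

9.0 days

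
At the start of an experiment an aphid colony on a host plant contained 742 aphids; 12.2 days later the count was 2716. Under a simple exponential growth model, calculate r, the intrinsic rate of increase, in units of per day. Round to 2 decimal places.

From N(t) = N₀·e^(rt): e^(r·12.2) = 2716/742 = 3.6604.
r·12.2 = ln(3.6604) = 1.2976, so r = 1.2976/12.2 = 0.10636.

0.11 per day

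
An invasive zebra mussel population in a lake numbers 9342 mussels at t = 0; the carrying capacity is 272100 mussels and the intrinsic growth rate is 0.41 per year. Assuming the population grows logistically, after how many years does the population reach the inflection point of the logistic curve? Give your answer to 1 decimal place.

Logistic growth is fastest at N = K/2 = 136050.
A = (K − N₀)/N₀ = 28.127. Set K/(1 + A·e^(−rt)) = K/2 → A·e^(−rt) = 1.
e^(−0.41t) = 1/28.127 = 0.0355536, so t = ln(28.127)/0.41 = 3.3367/0.41 = 8.1383.

8.1 years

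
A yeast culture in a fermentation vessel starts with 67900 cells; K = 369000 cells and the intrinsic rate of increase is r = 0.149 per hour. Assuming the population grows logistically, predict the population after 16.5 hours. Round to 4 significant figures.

267500 cells

A = (K − N₀)/N₀ = (369000 − 67900)/67900 = 4.4345.
N(t) = K/(1 + A·e^(−rt)) = 369000/(1 + 4.4345×e^(−0.149×16.5)).
e^(−2.458) = 0.085563; denominator = 1 + 4.4345×0.085563 = 1.3794.
N = 369000/1.3794 = 267502.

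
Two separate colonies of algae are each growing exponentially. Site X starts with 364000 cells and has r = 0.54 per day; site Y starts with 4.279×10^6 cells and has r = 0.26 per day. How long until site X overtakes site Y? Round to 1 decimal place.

Set 364000·e^(0.54t) = 4.279×10^6·e^(0.26t).
e^((0.54 − 0.26)t) = 4.279×10^6/364000 → e^(0.28·t) = 11.755.
0.28·t = ln(11.755) = 2.4643, so t = 2.4643/0.28 = 8.8011.

8.8 days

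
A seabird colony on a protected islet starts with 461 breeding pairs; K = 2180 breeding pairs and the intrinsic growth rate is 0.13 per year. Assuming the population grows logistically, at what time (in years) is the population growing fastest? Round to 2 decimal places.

10.12 years

Logistic growth is fastest at N = K/2 = 1090.
A = (K − N₀)/N₀ = 3.7289. Set K/(1 + A·e^(−rt)) = K/2 → A·e^(−rt) = 1.
e^(−0.13t) = 1/3.7289 = 0.268179, so t = ln(3.7289)/0.13 = 1.3161/0.13 = 10.124.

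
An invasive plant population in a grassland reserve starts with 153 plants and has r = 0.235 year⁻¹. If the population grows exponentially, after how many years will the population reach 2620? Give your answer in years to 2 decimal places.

12.09 years

Set N₀·e^(rt) = 2620: e^(0.235·t) = 2620/153 = 17.124.
0.235·t = ln(17.124) = 2.8405, so t = 2.8405/0.235 = 12.087.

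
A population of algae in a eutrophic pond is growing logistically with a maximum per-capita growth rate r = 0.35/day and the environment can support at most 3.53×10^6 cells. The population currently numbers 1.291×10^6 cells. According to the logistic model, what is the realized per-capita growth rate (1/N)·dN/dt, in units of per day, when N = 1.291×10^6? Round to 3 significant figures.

0.222 per day

(1/N)·dN/dt = r(1 − N/K) = 0.35 × (1 − 1.291×10^6/3.53×10^6).
= 0.35 × 0.63428 = 0.222.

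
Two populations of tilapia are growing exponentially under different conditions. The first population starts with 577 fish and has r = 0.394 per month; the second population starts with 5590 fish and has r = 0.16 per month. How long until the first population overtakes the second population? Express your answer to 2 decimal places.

Set 577·e^(0.394t) = 5590·e^(0.16t).
e^((0.394 − 0.16)t) = 5590/577 → e^(0.234·t) = 9.688.
0.234·t = ln(9.688) = 2.2709, so t = 2.2709/0.234 = 9.7047.

9.70 months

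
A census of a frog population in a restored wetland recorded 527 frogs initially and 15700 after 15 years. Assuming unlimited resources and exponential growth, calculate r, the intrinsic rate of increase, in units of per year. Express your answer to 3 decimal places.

0.226 per year

From N(t) = N₀·e^(rt): e^(r·15) = 15700/527 = 29.791.
r·15 = ln(29.791) = 3.3942, so r = 3.3942/15 = 0.22628.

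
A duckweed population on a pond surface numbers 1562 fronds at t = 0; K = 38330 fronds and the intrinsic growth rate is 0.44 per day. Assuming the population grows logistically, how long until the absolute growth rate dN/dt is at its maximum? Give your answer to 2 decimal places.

Logistic growth is fastest at N = K/2 = 19165.
A = (K − N₀)/N₀ = 23.539. Set K/(1 + A·e^(−rt)) = K/2 → A·e^(−rt) = 1.
e^(−0.44t) = 1/23.539 = 0.0424826, so t = ln(23.539)/0.44 = 3.1587/0.44 = 7.1788.

7.18 days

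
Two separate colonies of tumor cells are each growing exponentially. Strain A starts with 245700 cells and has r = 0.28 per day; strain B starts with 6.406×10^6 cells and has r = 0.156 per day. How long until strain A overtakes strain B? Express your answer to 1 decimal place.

26.3 days

Set 245700·e^(0.28t) = 6.406×10^6·e^(0.156t).
e^((0.28 − 0.156)t) = 6.406×10^6/245700 → e^(0.124·t) = 26.072.
0.124·t = ln(26.072) = 3.2609, so t = 3.2609/0.124 = 26.297.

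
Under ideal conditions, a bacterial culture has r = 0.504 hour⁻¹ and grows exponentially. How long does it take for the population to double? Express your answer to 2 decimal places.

Doubling time t_d = ln(2)/r = 0.6931/0.504 = 1.3753.

1.38 hours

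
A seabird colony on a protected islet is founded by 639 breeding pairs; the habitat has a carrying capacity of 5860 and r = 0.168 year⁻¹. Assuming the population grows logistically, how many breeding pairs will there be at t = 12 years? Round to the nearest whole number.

A = (K − N₀)/N₀ = (5860 − 639)/639 = 8.1706.
N(t) = K/(1 + A·e^(−rt)) = 5860/(1 + 8.1706×e^(−0.168×12)).
e^(−2.016) = 0.13319; denominator = 1 + 8.1706×0.13319 = 2.0882.
N = 5860/2.0882 = 2806.22.

2806 breeding pairs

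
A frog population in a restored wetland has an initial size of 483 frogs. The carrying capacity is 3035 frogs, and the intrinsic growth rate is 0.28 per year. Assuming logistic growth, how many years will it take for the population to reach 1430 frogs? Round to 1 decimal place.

5.5 years

A = (K − N₀)/N₀ = (3035 − 483)/483 = 5.2836.
Solve 3035/(1 + 5.2836·e^(−0.28t)) = 1430: 1 + 5.2836·e^(−0.28t) = 2.1224, so e^(−0.28t) = 0.212425.
−0.28·t = ln(0.212425) = -1.5492, so t = 1.5492/0.28 = 5.5327.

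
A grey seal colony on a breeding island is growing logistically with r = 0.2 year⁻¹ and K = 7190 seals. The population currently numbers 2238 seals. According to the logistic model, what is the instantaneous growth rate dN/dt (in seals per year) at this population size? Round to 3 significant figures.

dN/dt = rN(1 − N/K) = 0.2 × 2238 × (1 − 2238/7190).
1 − 2238/7190 = 0.68873; dN/dt = 0.2 × 2238 × 0.68873 = 308.28.

308 seals per year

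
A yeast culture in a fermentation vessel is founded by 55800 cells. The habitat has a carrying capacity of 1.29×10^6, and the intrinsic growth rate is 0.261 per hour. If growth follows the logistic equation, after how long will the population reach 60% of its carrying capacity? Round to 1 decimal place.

A = (K − N₀)/N₀ = (1.29×10^6 − 55800)/55800 = 22.118.
Solve 1.29×10^6/(1 + 22.118·e^(−0.261t)) = 774000: 1 + 22.118·e^(−0.261t) = 1.6667, so e^(−0.261t) = 0.030141.
−0.261·t = ln(0.030141) = -3.5019, so t = 3.5019/0.261 = 13.417.

13.4 hours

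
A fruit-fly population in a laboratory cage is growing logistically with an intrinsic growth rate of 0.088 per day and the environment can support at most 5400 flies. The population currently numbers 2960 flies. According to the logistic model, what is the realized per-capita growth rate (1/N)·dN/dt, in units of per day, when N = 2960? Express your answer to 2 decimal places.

0.04 per day

(1/N)·dN/dt = r(1 − N/K) = 0.088 × (1 − 2960/5400).
= 0.088 × 0.45185 = 0.039763.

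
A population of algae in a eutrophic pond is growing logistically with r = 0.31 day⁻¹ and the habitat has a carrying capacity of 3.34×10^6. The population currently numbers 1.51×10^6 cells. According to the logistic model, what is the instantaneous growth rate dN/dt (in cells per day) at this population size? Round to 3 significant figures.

256000 cells per day

dN/dt = rN(1 − N/K) = 0.31 × 1.51×10^6 × (1 − 1.51×10^6/3.34×10^6).
1 − 1.51×10^6/3.34×10^6 = 0.5479; dN/dt = 0.31 × 1.51×10^6 × 0.5479 = 2.56474×10^5.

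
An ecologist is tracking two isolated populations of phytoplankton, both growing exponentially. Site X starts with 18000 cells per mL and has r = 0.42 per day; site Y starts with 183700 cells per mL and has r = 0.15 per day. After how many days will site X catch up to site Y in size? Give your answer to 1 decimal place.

Set 18000·e^(0.42t) = 183700·e^(0.15t).
e^((0.42 − 0.15)t) = 183700/18000 → e^(0.27·t) = 10.206.
0.27·t = ln(10.206) = 2.3229, so t = 2.3229/0.27 = 8.6035.

8.6 days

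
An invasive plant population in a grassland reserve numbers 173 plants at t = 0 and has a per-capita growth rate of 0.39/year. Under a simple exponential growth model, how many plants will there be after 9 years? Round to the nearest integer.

N(t) = N₀·e^(rt) = 173 × e^(0.39×9) = 173 × e^3.51.
e^3.51 ≈ 33.448, so N ≈ 173 × 33.448 = 5786.55.

5787 plants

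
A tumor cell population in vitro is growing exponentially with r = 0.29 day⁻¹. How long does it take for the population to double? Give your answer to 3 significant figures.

Doubling time t_d = ln(2)/r = 0.6931/0.29 = 2.3902.

2.39 days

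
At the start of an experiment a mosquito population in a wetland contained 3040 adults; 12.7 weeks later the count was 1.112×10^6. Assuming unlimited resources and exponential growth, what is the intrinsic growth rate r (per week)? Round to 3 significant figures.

From N(t) = N₀·e^(rt): e^(r·12.7) = 1.112×10^6/3040 = 365.79.
r·12.7 = ln(365.79) = 5.9021, so r = 5.9021/12.7 = 0.46473.

0.465 per week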